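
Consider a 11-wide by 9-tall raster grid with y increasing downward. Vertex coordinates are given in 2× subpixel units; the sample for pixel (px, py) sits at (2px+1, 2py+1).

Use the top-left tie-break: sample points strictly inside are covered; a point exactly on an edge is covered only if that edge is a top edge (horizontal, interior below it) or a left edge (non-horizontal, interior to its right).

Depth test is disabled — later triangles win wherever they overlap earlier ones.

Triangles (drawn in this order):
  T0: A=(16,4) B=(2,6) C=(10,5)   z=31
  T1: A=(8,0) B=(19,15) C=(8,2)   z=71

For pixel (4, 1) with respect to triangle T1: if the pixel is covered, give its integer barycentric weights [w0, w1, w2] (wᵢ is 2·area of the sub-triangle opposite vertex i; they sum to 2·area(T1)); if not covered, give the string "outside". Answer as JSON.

T0:
  2·area = 2  (B↔C swapped to make it positive)
  edge (16, 4)→(10, 5): d=(-6,1) right/bottom  bias=-1
  edge (10, 5)→(2, 6): d=(-8,1) right/bottom  bias=-1
  edge (2, 6)→(16, 4): d=(14,-2) top-left  bias=+0
    (4,2)@(9, 5): e=[1,1,0] → █  [on edge]
    (5,2)@(11, 5): e=[-1,-1,4] → ·
    (4,3)@(9, 7): e=[-11,-15,28] → ·
  covered (1 px):
    · · · · · · · · · · ·
    · · · · · · · · · · ·
    · · · · █ · · · · · ·
    · · · · · · · · · · ·
    · · · · · · · · · · ·
    · · · · · · · · · · ·
    · · · · · · · · · · ·
    · · · · · · · · · · ·
    · · · · · · · · · · ·
T1:
  2·area = 22
  edge (8, 0)→(19, 15): d=(11,15) right/bottom  bias=-1
  edge (19, 15)→(8, 2): d=(-11,-13) top-left  bias=+0
  edge (8, 2)→(8, 0): d=(0,-2) top-left  bias=+0
    (4,1)@(9, 3): e=[18,2,2] → █
    (5,1)@(11, 3): e=[-12,28,6] → ·
    (4,2)@(9, 5): e=[40,-20,2] → ·
    (5,2)@(11, 5): e=[10,6,6] → █
    (6,2)@(13, 5): e=[-20,32,10] → ·
    (5,3)@(11, 7): e=[32,-16,6] → ·
    (6,3)@(13, 7): e=[2,10,10] → █
    (7,3)@(15, 7): e=[-28,36,14] → ·
    (6,4)@(13, 9): e=[24,-12,10] → ·
    (9,7)@(19, 15): e=[0,0,22] → ·  [on edge]
  covered (3 px):
    · · · · · · · · · · ·
    · · · · █ · · · · · ·
    · · · · · █ · · · · ·
    · · · · · · █ · · · ·
    · · · · · · · · · · ·
    · · · · · · · · · · ·
    · · · · · · · · · · ·
    · · · · · · · · · · ·
    · · · · · · · · · · ·

Answer: [2,2,18]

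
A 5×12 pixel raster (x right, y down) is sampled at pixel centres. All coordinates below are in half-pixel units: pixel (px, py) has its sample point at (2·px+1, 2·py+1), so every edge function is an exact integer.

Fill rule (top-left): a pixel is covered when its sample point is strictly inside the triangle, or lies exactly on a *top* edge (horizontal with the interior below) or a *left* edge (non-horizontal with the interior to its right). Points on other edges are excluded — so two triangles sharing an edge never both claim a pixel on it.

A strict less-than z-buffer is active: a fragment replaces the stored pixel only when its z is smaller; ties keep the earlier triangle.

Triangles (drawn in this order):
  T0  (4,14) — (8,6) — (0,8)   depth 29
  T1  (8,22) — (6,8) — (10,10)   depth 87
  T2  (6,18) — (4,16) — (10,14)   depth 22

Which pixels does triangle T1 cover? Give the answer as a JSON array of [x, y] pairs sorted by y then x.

T0:
  2·area = 56  (B↔C swapped to make it positive)
  edge (4, 14)→(0, 8): d=(-4,-6) top-left  bias=+0
  edge (0, 8)→(8, 6): d=(8,-2) top-left  bias=+0
  edge (8, 6)→(4, 14): d=(-4,8) right/bottom  bias=-1
    (2,3)@(5, 7): e=[34,2,20] → █
    (3,3)@(7, 7): e=[46,6,4] → █
    (4,3)@(9, 7): e=[58,10,-12] → ·
    (0,4)@(1, 9): e=[2,10,44] → █
    (1,4)@(3, 9): e=[14,14,28] → █
    (3,4)@(7, 9): e=[38,22,-4] → ·
    (0,5)@(1, 11): e=[-6,26,36] → ·
    (1,5)@(3, 11): e=[6,30,20] → █
    (3,5)@(7, 11): e=[30,38,-12] → ·
    (1,6)@(3, 13): e=[-2,46,12] → ·
    (2,6)@(5, 13): e=[10,50,-4] → ·
  covered (7 px):
    · · · · ·
    · · · · ·
    · · · · ·
    · · █ █ ·
    █ █ █ · ·
    · █ █ · ·
    · · · · ·
    · · · · ·
    · · · · ·
    · · · · ·
    · · · · ·
    · · · · ·
T1:
  2·area = 52
  edge (8, 22)→(6, 8): d=(-2,-14) top-left  bias=+0
  edge (6, 8)→(10, 10): d=(4,2) right/bottom  bias=-1
  edge (10, 10)→(8, 22): d=(-2,12) right/bottom  bias=-1
    (2,0)@(5, 1): e=[0,-26,78] → ·  [on edge]
    (3,4)@(7, 9): e=[12,2,38] → █
    (4,4)@(9, 9): e=[40,-2,14] → ·
    (3,5)@(7, 11): e=[8,10,34] → █
    (4,5)@(9, 11): e=[36,6,10] → █
    (3,6)@(7, 13): e=[4,18,30] → █
    (3,7)@(7, 15): e=[0,26,26] → █  [on edge]
    (3,8)@(7, 17): e=[-4,34,22] → ·
    (4,8)@(9, 17): e=[24,30,-2] → ·
  covered (7 px):
    · · · · ·
    · · · · ·
    · · · · ·
    · · · · ·
    · · · █ ·
    · · · █ █
    · · · █ █
    · · · █ █
    · · · · ·
    · · · · ·
    · · · · ·
    · · · · ·
T2:
  2·area = 16
  edge (6, 18)→(4, 16): d=(-2,-2) top-left  bias=+0
  edge (4, 16)→(10, 14): d=(6,-2) top-left  bias=+0
  edge (10, 14)→(6, 18): d=(-4,4) right/bottom  bias=-1
    (0,6)@(1, 13): e=[0,-24,40] → ·  [on edge]
    (1,7)@(3, 15): e=[0,-8,24] → ·  [on edge]
    (3,7)@(7, 15): e=[8,0,8] → █  [on edge]
    (4,7)@(9, 15): e=[12,4,0] → ·  [on edge]
    (0,8)@(1, 17): e=[-8,0,24] → ·  [on edge]
    (2,8)@(5, 17): e=[0,8,8] → █  [on edge]
    (3,8)@(7, 17): e=[4,12,0] → ·  [on edge]
    (2,9)@(5, 19): e=[-4,20,0] → ·  [on edge]
    (3,9)@(7, 19): e=[0,24,-8] → ·  [on edge]
    (1,10)@(3, 21): e=[-12,28,0] → ·  [on edge]
    (4,10)@(9, 21): e=[0,40,-24] → ·  [on edge]
    (0,11)@(1, 23): e=[-20,36,0] → ·  [on edge]
  covered (2 px):
    · · · · ·
    · · · · ·
    · · · · ·
    · · · · ·
    · · · · ·
    · · · · ·
    · · · · ·
    · · · █ ·
    · · █ · ·
    · · · · ·
    · · · · ·
    · · · · ·

Final: [[3,4],[3,5],[4,5],[3,6],[4,6],[3,7],[4,7]]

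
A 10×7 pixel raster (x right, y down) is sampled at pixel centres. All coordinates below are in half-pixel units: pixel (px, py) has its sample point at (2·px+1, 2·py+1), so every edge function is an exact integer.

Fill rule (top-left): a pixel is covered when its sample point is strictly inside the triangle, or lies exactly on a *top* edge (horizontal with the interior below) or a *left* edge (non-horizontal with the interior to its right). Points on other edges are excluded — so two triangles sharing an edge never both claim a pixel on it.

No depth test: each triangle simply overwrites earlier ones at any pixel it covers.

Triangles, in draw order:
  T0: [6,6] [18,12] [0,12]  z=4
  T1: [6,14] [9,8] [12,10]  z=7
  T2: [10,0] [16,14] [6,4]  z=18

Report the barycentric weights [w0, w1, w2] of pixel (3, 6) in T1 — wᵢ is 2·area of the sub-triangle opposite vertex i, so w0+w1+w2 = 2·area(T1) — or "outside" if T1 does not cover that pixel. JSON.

T0:
  2·area = 108
  edge (6, 6)→(18, 12): d=(12,6) right/bottom  bias=-1
  edge (18, 12)→(0, 12): d=(-18,0) right/bottom  bias=-1
  edge (0, 12)→(6, 6): d=(6,-6) top-left  bias=+0
    (5,0)@(11, 1): e=[-90,198,0] → ·  [on edge]
    (4,1)@(9, 3): e=[-54,162,0] → ·  [on edge]
    (3,2)@(7, 5): e=[-18,126,0] → ·  [on edge]
    (2,3)@(5, 7): e=[18,90,0] → #  [on edge]
    (3,3)@(7, 7): e=[6,90,12] → #
    (4,3)@(9, 7): e=[-6,90,24] → ·
    (1,4)@(3, 9): e=[54,54,0] → #  [on edge]
    (4,4)@(9, 9): e=[18,54,36] → #
    (5,4)@(11, 9): e=[6,54,48] → #
    (6,4)@(13, 9): e=[-6,54,60] → ·
    (0,5)@(1, 11): e=[90,18,0] → #  [on edge]
    (6,5)@(13, 11): e=[18,18,72] → #
  covered (15 px):
    · · · · · · · · · ·
    · · · · · · · · · ·
    · · · · · · · · · ·
    · · # # · · · · · ·
    · # # # # # · · · ·
    # # # # # # # # · ·
    · · · · · · · · · ·
T1:
  2·area = 24
  edge (6, 14)→(9, 8): d=(3,-6) top-left  bias=+0
  edge (9, 8)→(12, 10): d=(3,2) right/bottom  bias=-1
  edge (12, 10)→(6, 14): d=(-6,4) right/bottom  bias=-1
    (4,4)@(9, 9): e=[3,3,18] → #
    (5,4)@(11, 9): e=[15,-1,10] → ·
    (4,5)@(9, 11): e=[9,9,6] → #
    (5,5)@(11, 11): e=[21,5,-2] → ·
    (3,6)@(7, 13): e=[3,19,2] → #
    (4,6)@(9, 13): e=[15,15,-6] → ·
  covered (3 px):
    · · · · · · · · · ·
    · · · · · · · · · ·
    · · · · · · · · · ·
    · · · · · · · · · ·
    · · · · # · · · · ·
    · · · · # · · · · ·
    · · · # · · · · · ·
T2:
  2·area = 80
  edge (10, 0)→(16, 14): d=(6,14) right/bottom  bias=-1
  edge (16, 14)→(6, 4): d=(-10,-10) top-left  bias=+0
  edge (6, 4)→(10, 0): d=(4,-4) top-left  bias=+0
    (1,0)@(3, 1): e=[104,0,-24] → ·  [on edge]
    (4,0)@(9, 1): e=[20,60,0] → #  [on edge]
    (5,0)@(11, 1): e=[-8,80,8] → ·
    (2,1)@(5, 3): e=[88,0,-8] → ·  [on edge]
    (3,1)@(7, 3): e=[60,20,0] → #  [on edge]
    (5,1)@(11, 3): e=[4,60,16] → #
    (6,1)@(13, 3): e=[-24,80,24] → ·
    (2,2)@(5, 5): e=[100,-20,0] → ·  [on edge]
    (3,2)@(7, 5): e=[72,0,8] → #  [on edge]
    (6,2)@(13, 5): e=[-12,60,32] → ·
    (1,3)@(3, 7): e=[140,-60,0] → ·  [on edge]
    (3,3)@(7, 7): e=[84,-20,16] → ·
    (4,3)@(9, 7): e=[56,0,24] → #  [on edge]
    (6,3)@(13, 7): e=[0,40,40] → ·  [on edge]
    (0,4)@(1, 9): e=[180,-100,0] → ·  [on edge]
    (5,4)@(11, 9): e=[40,0,40] → #  [on edge]
    (6,5)@(13, 11): e=[24,0,56] → #  [on edge]
    (7,6)@(15, 13): e=[8,0,72] → #  [on edge]
  covered (13 px):
    · · · · # · · · · ·
    · · · # # # · · · ·
    · · · # # # · · · ·
    · · · · # # · · · ·
    · · · · · # # · · ·
    · · · · · · # · · ·
    · · · · · · · # · ·

Final: [19,2,3]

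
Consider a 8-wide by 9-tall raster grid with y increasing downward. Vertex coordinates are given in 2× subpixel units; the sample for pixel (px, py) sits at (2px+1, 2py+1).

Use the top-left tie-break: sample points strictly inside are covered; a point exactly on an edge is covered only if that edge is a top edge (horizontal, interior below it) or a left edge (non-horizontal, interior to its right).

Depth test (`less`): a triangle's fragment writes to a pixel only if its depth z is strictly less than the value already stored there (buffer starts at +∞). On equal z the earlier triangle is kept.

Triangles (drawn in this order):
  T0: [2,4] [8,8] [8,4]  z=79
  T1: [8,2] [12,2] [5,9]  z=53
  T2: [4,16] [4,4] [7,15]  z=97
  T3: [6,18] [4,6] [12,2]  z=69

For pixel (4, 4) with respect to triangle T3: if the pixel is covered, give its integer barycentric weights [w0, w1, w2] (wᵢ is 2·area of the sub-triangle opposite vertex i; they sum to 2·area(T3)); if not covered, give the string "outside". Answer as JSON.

T0:
  2·area = 24  (B↔C swapped to make it positive)
  edge (2, 4)→(8, 4): d=(6,0) top-left  bias=+0
  edge (8, 4)→(8, 8): d=(0,4) right/bottom  bias=-1
  edge (8, 8)→(2, 4): d=(-6,-4) top-left  bias=+0
    (2,2)@(5, 5): e=[6,12,6] → █
    (3,2)@(7, 5): e=[6,4,14] → █
    (4,2)@(9, 5): e=[6,-4,22] → ·
    (2,3)@(5, 7): e=[18,12,-6] → ·
    (3,3)@(7, 7): e=[18,4,2] → █
    (4,3)@(9, 7): e=[18,-4,10] → ·
    (3,4)@(7, 9): e=[30,4,-10] → ·
  covered (3 px):
    · · · · · · · ·
    · · · · · · · ·
    · · █ █ · · · ·
    · · · █ · · · ·
    · · · · · · · ·
    · · · · · · · ·
    · · · · · · · ·
    · · · · · · · ·
    · · · · · · · ·
T1:
  2·area = 28
  edge (8, 2)→(12, 2): d=(4,0) top-left  bias=+0
  edge (12, 2)→(5, 9): d=(-7,7) right/bottom  bias=-1
  edge (5, 9)→(8, 2): d=(3,-7) top-left  bias=+0
    (6,0)@(13, 1): e=[-4,0,32] → ·  [on edge]
    (4,1)@(9, 3): e=[4,14,10] → █
    (5,1)@(11, 3): e=[4,0,24] → ·  [on edge]
    (3,2)@(7, 5): e=[12,14,2] → █
    (4,2)@(9, 5): e=[12,0,16] → ·  [on edge]
    (3,3)@(7, 7): e=[20,0,8] → ·  [on edge]
    (2,4)@(5, 9): e=[28,0,0] → ·  [on edge]
    (1,5)@(3, 11): e=[36,0,-8] → ·  [on edge]
    (0,6)@(1, 13): e=[44,0,-16] → ·  [on edge]
  covered (2 px):
    · · · · · · · ·
    · · · · █ · · ·
    · · · █ · · · ·
    · · · · · · · ·
    · · · · · · · ·
    · · · · · · · ·
    · · · · · · · ·
    · · · · · · · ·
    · · · · · · · ·
T2:
  2·area = 36
  edge (4, 16)→(4, 4): d=(0,-12) top-left  bias=+0
  edge (4, 4)→(7, 15): d=(3,11) right/bottom  bias=-1
  edge (7, 15)→(4, 16): d=(-3,1) right/bottom  bias=-1
    (2,4)@(5, 9): e=[12,4,20] → █
    (3,4)@(7, 9): e=[36,-18,18] → ·
    (2,5)@(5, 11): e=[12,10,14] → █
    (3,5)@(7, 11): e=[36,-12,12] → ·
    (2,6)@(5, 13): e=[12,16,8] → █
    (3,6)@(7, 13): e=[36,-6,6] → ·
    (6,6)@(13, 13): e=[108,-72,0] → ·  [on edge]
    (2,7)@(5, 15): e=[12,22,2] → █
    (3,7)@(7, 15): e=[36,0,0] → ·  [on edge]
    (0,8)@(1, 17): e=[-36,72,0] → ·  [on edge]
    (2,8)@(5, 17): e=[12,28,-4] → ·
  covered (4 px):
    · · · · · · · ·
    · · · · · · · ·
    · · · · · · · ·
    · · · · · · · ·
    · · █ · · · · ·
    · · █ · · · · ·
    · · █ · · · · ·
    · · █ · · · · ·
    · · · · · · · ·
T3:
  2·area = 104
  edge (6, 18)→(4, 6): d=(-2,-12) top-left  bias=+0
  edge (4, 6)→(12, 2): d=(8,-4) top-left  bias=+0
  edge (12, 2)→(6, 18): d=(-6,16) right/bottom  bias=-1
    (5,1)@(11, 3): e=[90,4,10] → █
    (6,1)@(13, 3): e=[114,12,-22] → ·
    (3,2)@(7, 5): e=[38,4,62] → █
    (4,2)@(9, 5): e=[62,12,30] → █
    (5,2)@(11, 5): e=[86,20,-2] → ·
    (2,3)@(5, 7): e=[10,12,82] → █
    (5,3)@(11, 7): e=[82,36,-14] → ·
    (2,4)@(5, 9): e=[6,28,70] → █
    (5,4)@(11, 9): e=[78,52,-26] → ·
    (2,5)@(5, 11): e=[2,44,58] → █
    (4,5)@(9, 11): e=[50,60,-6] → ·
    (2,6)@(5, 13): e=[-2,60,46] → ·
  covered (13 px):
    · · · · · · · ·
    · · · · · █ · ·
    · · · █ █ · · ·
    · · █ █ █ · · ·
    · · █ █ █ · · ·
    · · █ █ · · · ·
    · · · █ · · · ·
    · · · █ · · · ·
    · · · · · · · ·

Result: [44,6,54]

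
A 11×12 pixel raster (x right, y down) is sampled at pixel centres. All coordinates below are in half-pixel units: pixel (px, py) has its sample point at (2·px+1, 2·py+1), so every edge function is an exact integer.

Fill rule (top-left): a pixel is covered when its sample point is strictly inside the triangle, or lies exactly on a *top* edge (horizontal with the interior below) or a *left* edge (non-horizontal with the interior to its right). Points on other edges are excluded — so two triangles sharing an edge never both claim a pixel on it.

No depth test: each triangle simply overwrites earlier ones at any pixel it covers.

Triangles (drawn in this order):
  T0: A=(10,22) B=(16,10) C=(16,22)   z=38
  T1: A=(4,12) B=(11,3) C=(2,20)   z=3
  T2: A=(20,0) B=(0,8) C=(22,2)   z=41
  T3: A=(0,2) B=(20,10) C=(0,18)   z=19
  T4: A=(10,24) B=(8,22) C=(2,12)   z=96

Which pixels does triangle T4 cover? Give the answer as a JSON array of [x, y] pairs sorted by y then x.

T0:
  2·area = 72
  edge (10, 22)→(16, 10): d=(6,-12) top-left  bias=+0
  edge (16, 10)→(16, 22): d=(0,12) right/bottom  bias=-1
  edge (16, 22)→(10, 22): d=(-6,0) right/bottom  bias=-1
    (7,6)@(15, 13): e=[6,12,54] → X
    (8,6)@(17, 13): e=[30,-12,54] → .
    (7,7)@(15, 15): e=[18,12,42] → X
    (8,7)@(17, 15): e=[42,-12,42] → .
    (6,8)@(13, 17): e=[6,36,30] → X
    (8,8)@(17, 17): e=[54,-12,30] → .
    (6,9)@(13, 19): e=[18,36,18] → X
    (8,9)@(17, 19): e=[66,-12,18] → .
    (5,10)@(11, 21): e=[6,60,6] → X
    (8,10)@(17, 21): e=[78,-12,6] → .
    (5,11)@(11, 23): e=[18,60,-6] → .
    (6,11)@(13, 23): e=[42,36,-6] → .
  covered (9 px):
    . . . . . . . . . . .
    . . . . . . . . . . .
    . . . . . . . . . . .
    . . . . . . . . . . .
    . . . . . . . . . . .
    . . . . . . . . . . .
    . . . . . . . X . . .
    . . . . . . . X . . .
    . . . . . . X X . . .
    . . . . . . X X . . .
    . . . . . X X X . . .
    . . . . . . . . . . .
T1:
  2·area = 38
  edge (4, 12)→(11, 3): d=(7,-9) top-left  bias=+0
  edge (11, 3)→(2, 20): d=(-9,17) right/bottom  bias=-1
  edge (2, 20)→(4, 12): d=(2,-8) top-left  bias=+0
    (5,1)@(11, 3): e=[0,0,38] → .  [on edge]
    (3,4)@(7, 9): e=[6,14,18] → X
    (4,4)@(9, 9): e=[24,-20,34] → .
    (2,5)@(5, 11): e=[2,30,6] → X
    (3,5)@(7, 11): e=[20,-4,22] → .
    (2,6)@(5, 13): e=[16,12,10] → X
    (3,6)@(7, 13): e=[34,-22,26] → .
    (2,7)@(5, 15): e=[30,-6,14] → .
    (1,8)@(3, 17): e=[26,10,2] → X
    (2,8)@(5, 17): e=[44,-24,18] → .
    (1,9)@(3, 19): e=[40,-8,6] → .
  covered (4 px):
    . . . . . . . . . . .
    . . . . . . . . . . .
    . . . . . . . . . . .
    . . . . . . . . . . .
    . . . X . . . . . . .
    . . X . . . . . . . .
    . . X . . . . . . . .
    . . . . . . . . . . .
    . X . . . . . . . . .
    . . . . . . . . . . .
    . . . . . . . . . . .
    . . . . . . . . . . .
T2:
  2·area = 56  (B↔C swapped to make it positive)
  edge (20, 0)→(22, 2): d=(2,2) right/bottom  bias=-1
  edge (22, 2)→(0, 8): d=(-22,6) right/bottom  bias=-1
  edge (0, 8)→(20, 0): d=(20,-8) top-left  bias=+0
    (9,0)@(19, 1): e=[4,40,12] → X
    (10,0)@(21, 1): e=[0,28,28] → .  [on edge]
    (6,1)@(13, 3): e=[20,32,4] → X
    (7,1)@(15, 3): e=[16,20,20] → X
    (8,1)@(17, 3): e=[12,8,36] → X
    (9,1)@(19, 3): e=[8,-4,52] → .
    (4,2)@(9, 5): e=[32,12,12] → X
    (5,2)@(11, 5): e=[28,0,28] → .  [on edge]
    (6,2)@(13, 5): e=[24,-12,44] → .
    (7,2)@(15, 5): e=[20,-24,60] → .
    (8,2)@(17, 5): e=[16,-36,76] → .
    (1,3)@(3, 7): e=[48,4,4] → X
  covered (6 px):
    . . . . . . . . . X .
    . . . . . . X X X . .
    . . . . X . . . . . .
    . X . . . . . . . . .
    . . . . . . . . . . .
    . . . . . . . . . . .
    . . . . . . . . . . .
    . . . . . . . . . . .
    . . . . . . . . . . .
    . . . . . . . . . . .
    . . . . . . . . . . .
    . . . . . . . . . . .
T3:
  2·area = 320
  edge (0, 2)→(20, 10): d=(20,8) right/bottom  bias=-1
  edge (20, 10)→(0, 18): d=(-20,8) right/bottom  bias=-1
  edge (0, 18)→(0, 2): d=(0,-16) top-left  bias=+0
    (0,1)@(1, 3): e=[12,292,16] → X
    (1,1)@(3, 3): e=[-4,276,48] → .
    (0,2)@(1, 5): e=[52,252,16] → X
    (1,2)@(3, 5): e=[36,236,48] → X
    (2,2)@(5, 5): e=[20,220,80] → X
    (3,2)@(7, 5): e=[4,204,112] → X
    (4,2)@(9, 5): e=[-12,188,144] → .
    (0,3)@(1, 7): e=[92,212,16] → X
    (4,3)@(9, 7): e=[28,148,144] → X
    (5,3)@(11, 7): e=[12,132,176] → X
    (6,3)@(13, 7): e=[-4,116,208] → .
    (0,4)@(1, 9): e=[132,172,16] → X
  covered (40 px):
    . . . . . . . . . . .
    X . . . . . . . . . .
    X X X X . . . . . . .
    X X X X X X . . . . .
    X X X X X X X X X . .
    X X X X X X X X X . .
    X X X X X X . . . . .
    X X X X . . . . . . .
    X . . . . . . . . . .
    . . . . . . . . . . .
    . . . . . . . . . . .
    . . . . . . . . . . .
T4:
  2·area = 8
  edge (10, 24)→(8, 22): d=(-2,-2) top-left  bias=+0
  edge (8, 22)→(2, 12): d=(-6,-10) top-left  bias=+0
  edge (2, 12)→(10, 24): d=(8,12) right/bottom  bias=-1
    (0,7)@(1, 15): e=[0,-28,36] → .  [on edge]
    (1,8)@(3, 17): e=[0,-20,28] → .  [on edge]
    (2,8)@(5, 17): e=[4,0,4] → X  [on edge]
    (3,8)@(7, 17): e=[8,20,-20] → .
    (2,9)@(5, 19): e=[0,-12,20] → .  [on edge]
    (3,10)@(7, 21): e=[0,-4,12] → .  [on edge]
    (4,11)@(9, 23): e=[0,4,4] → X  [on edge]
    (5,11)@(11, 23): e=[4,24,-20] → .
  covered (2 px):
    . . . . . . . . . . .
    . . . . . . . . . . .
    . . . . . . . . . . .
    . . . . . . . . . . .
    . . . . . . . . . . .
    . . . . . . . . . . .
    . . . . . . . . . . .
    . . . . . . . . . . .
    . . X . . . . . . . .
    . . . . . . . . . . .
    . . . . . . . . . . .
    . . . . X . . . . . .

Final: [[2,8],[4,11]]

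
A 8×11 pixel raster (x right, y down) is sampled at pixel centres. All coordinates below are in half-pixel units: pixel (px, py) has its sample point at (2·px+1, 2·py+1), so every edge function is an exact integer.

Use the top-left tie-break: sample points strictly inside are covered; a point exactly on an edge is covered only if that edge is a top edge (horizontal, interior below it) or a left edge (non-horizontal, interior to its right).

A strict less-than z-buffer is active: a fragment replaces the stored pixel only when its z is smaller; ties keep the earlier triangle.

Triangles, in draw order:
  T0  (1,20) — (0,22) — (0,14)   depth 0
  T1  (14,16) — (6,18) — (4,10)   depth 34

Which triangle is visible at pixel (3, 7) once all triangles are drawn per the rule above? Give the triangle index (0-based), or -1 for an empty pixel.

T0:
  2·area = 8
  edge (1, 20)→(0, 22): d=(-1,2) right/bottom  bias=-1
  edge (0, 22)→(0, 14): d=(0,-8) top-left  bias=+0
  edge (0, 14)→(1, 20): d=(1,6) right/bottom  bias=-1
  covered (0 px):
    . . . . . . . .
    . . . . . . . .
    . . . . . . . .
    . . . . . . . .
    . . . . . . . .
    . . . . . . . .
    . . . . . . . .
    . . . . . . . .
    . . . . . . . .
    . . . . . . . .
    . . . . . . . .
T1:
  2·area = 68
  edge (14, 16)→(6, 18): d=(-8,2) right/bottom  bias=-1
  edge (6, 18)→(4, 10): d=(-2,-8) top-left  bias=+0
  edge (4, 10)→(14, 16): d=(10,6) right/bottom  bias=-1
    (2,5)@(5, 11): e=[58,6,4] → X
    (3,5)@(7, 11): e=[54,22,-8] → .
    (2,6)@(5, 13): e=[42,2,24] → X
    (3,6)@(7, 13): e=[38,18,12] → X
    (4,6)@(9, 13): e=[34,34,0] → .  [on edge]
    (2,7)@(5, 15): e=[26,-2,44] → .
    (3,7)@(7, 15): e=[22,14,32] → X
    (4,7)@(9, 15): e=[18,30,20] → X
    (5,7)@(11, 15): e=[14,46,8] → X
    (6,7)@(13, 15): e=[10,62,-4] → .
    (3,8)@(7, 17): e=[6,10,52] → X
    (5,8)@(11, 17): e=[-2,42,28] → .
  covered (8 px):
    . . . . . . . .
    . . . . . . . .
    . . . . . . . .
    . . . . . . . .
    . . . . . . . .
    . . X . . . . .
    . . X X . . . .
    . . . X X X . .
    . . . X X . . .
    . . . . . . . .
    . . . . . . . .

Z-buffer (winner per pixel, '.' = empty):
  . . . . . . . .
  . . . . . . . .
  . . . . . . . .
  . . . . . . . .
  . . . . . . . .
  . . 1 . . . . .
  . . 1 1 . . . .
  . . . 1 1 1 . .
  . . . 1 1 . . .
  . . . . . . . .
  . . . . . . . .

Result: 1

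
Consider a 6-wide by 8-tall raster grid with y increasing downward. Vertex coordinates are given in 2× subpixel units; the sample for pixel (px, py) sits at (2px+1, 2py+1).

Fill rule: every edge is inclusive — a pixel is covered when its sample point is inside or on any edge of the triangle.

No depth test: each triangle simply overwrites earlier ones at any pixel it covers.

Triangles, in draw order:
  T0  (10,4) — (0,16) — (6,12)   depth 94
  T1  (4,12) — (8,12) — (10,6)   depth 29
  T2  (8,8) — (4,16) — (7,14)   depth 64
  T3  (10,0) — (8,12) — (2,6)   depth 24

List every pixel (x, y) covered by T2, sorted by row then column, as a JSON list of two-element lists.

T0:
  2·area = 32  (B↔C swapped to make it positive)
  edge (10, 4)→(6, 12): d=(-4,8) inclusive
  edge (6, 12)→(0, 16): d=(-6,4) inclusive
  edge (0, 16)→(10, 4): d=(10,-12) inclusive
    (3,4)@(7, 9): e=[4,14,14] → #
    (4,4)@(9, 9): e=[-12,6,38] → ·
    (2,5)@(5, 11): e=[12,10,10] → #
    (3,5)@(7, 11): e=[-4,2,34] → ·
    (1,6)@(3, 13): e=[20,6,6] → #
    (2,6)@(5, 13): e=[4,-2,30] → ·
    (0,7)@(1, 15): e=[28,2,2] → #
    (1,7)@(3, 15): e=[12,-6,26] → ·
  covered (4 px):
    · · · · · ·
    · · · · · ·
    · · · · · ·
    · · · · · ·
    · · · # · ·
    · · # · · ·
    · # · · · ·
    # · · · · ·
T1:
  2·area = 24  (B↔C swapped to make it positive)
  edge (4, 12)→(10, 6): d=(6,-6) inclusive
  edge (10, 6)→(8, 12): d=(-2,6) inclusive
  edge (8, 12)→(4, 12): d=(-4,0) inclusive
    (5,1)@(11, 3): e=[-12,0,36] → ·  [on edge]
    (5,2)@(11, 5): e=[0,-4,28] → ·  [on edge]
    (4,3)@(9, 7): e=[0,4,20] → #  [on edge]
    (5,3)@(11, 7): e=[12,-8,20] → ·
    (3,4)@(7, 9): e=[0,12,12] → #  [on edge]
    (4,4)@(9, 9): e=[12,0,12] → #  [on edge]
    (5,4)@(11, 9): e=[24,-12,12] → ·
    (2,5)@(5, 11): e=[0,20,4] → #  [on edge]
    (4,5)@(9, 11): e=[24,-4,4] → ·
    (1,6)@(3, 13): e=[0,28,-4] → ·  [on edge]
    (2,6)@(5, 13): e=[12,16,-4] → ·
    (3,6)@(7, 13): e=[24,4,-4] → ·
    (0,7)@(1, 15): e=[0,36,-12] → ·  [on edge]
    (3,7)@(7, 15): e=[36,0,-12] → ·  [on edge]
  covered (5 px):
    · · · · · ·
    · · · · · ·
    · · · · · ·
    · · · · # ·
    · · · # # ·
    · · # # · ·
    · · · · · ·
    · · · · · ·
T2:
  2·area = 16  (B↔C swapped to make it positive)
  edge (8, 8)→(7, 14): d=(-1,6) inclusive
  edge (7, 14)→(4, 16): d=(-3,2) inclusive
  edge (4, 16)→(8, 8): d=(4,-8) inclusive
    (3,5)@(7, 11): e=[3,9,4] → #
    (4,5)@(9, 11): e=[-9,5,20] → ·
    (3,6)@(7, 13): e=[1,3,12] → #
    (4,6)@(9, 13): e=[-11,-1,28] → ·
    (2,7)@(5, 15): e=[11,1,4] → #
    (3,7)@(7, 15): e=[-1,-3,20] → ·
  covered (3 px):
    · · · · · ·
    · · · · · ·
    · · · · · ·
    · · · · · ·
    · · · · · ·
    · · · # · ·
    · · · # · ·
    · · # · · ·
T3:
  2·area = 84
  edge (10, 0)→(8, 12): d=(-2,12) inclusive
  edge (8, 12)→(2, 6): d=(-6,-6) inclusive
  edge (2, 6)→(10, 0): d=(8,-6) inclusive
    (4,0)@(9, 1): e=[10,72,2] → #
    (5,0)@(11, 1): e=[-14,84,14] → ·
    (3,1)@(7, 3): e=[30,48,6] → #
    (5,1)@(11, 3): e=[-18,72,30] → ·
    (0,2)@(1, 5): e=[98,0,-14] → ·  [on edge]
    (2,2)@(5, 5): e=[50,24,10] → #
    (5,2)@(11, 5): e=[-22,60,46] → ·
    (1,3)@(3, 7): e=[70,0,14] → #  [on edge]
    (4,3)@(9, 7): e=[-2,36,50] → ·
    (1,4)@(3, 9): e=[66,-12,30] → ·
    (2,4)@(5, 9): e=[42,0,42] → #  [on edge]
    (4,4)@(9, 9): e=[-6,24,66] → ·
    (3,5)@(7, 11): e=[14,0,70] → #  [on edge]
    (4,6)@(9, 13): e=[-14,0,98] → ·  [on edge]
    (5,7)@(11, 15): e=[-42,0,126] → ·  [on edge]
  covered (12 px):
    · · · · # ·
    · · · # # ·
    · · # # # ·
    · # # # · ·
    · · # # · ·
    · · · # · ·
    · · · · · ·
    · · · · · ·

Final: [[3,5],[3,6],[2,7]]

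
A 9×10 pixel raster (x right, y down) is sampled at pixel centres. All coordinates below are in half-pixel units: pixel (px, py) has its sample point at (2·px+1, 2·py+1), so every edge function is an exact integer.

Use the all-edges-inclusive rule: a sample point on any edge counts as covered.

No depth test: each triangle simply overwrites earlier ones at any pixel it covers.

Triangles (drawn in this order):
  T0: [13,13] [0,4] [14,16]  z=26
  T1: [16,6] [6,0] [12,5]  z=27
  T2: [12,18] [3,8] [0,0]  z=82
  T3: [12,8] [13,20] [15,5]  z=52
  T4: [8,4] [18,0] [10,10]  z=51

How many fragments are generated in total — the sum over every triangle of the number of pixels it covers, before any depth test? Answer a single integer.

T0:
  2·area = 30  (B↔C swapped to make it positive)
  edge (13, 13)→(14, 16): d=(1,3) inclusive
  edge (14, 16)→(0, 4): d=(-14,-12) inclusive
  edge (0, 4)→(13, 13): d=(13,9) inclusive
    (4,0)@(9, 1): e=[0,150,-120] → ·  [on edge]
    (5,3)@(11, 7): e=[0,90,-60] → ·  [on edge]
    (3,4)@(7, 9): e=[14,14,2] → █
    (4,4)@(9, 9): e=[8,38,-16] → ·
    (3,5)@(7, 11): e=[16,-14,28] → ·
    (4,5)@(9, 11): e=[10,10,10] → █
    (5,5)@(11, 11): e=[4,34,-8] → ·
    (4,6)@(9, 13): e=[12,-18,36] → ·
    (5,6)@(11, 13): e=[6,6,18] → █
    (6,6)@(13, 13): e=[0,30,0] → █  [on edge]
    (7,6)@(15, 13): e=[-6,54,-18] → ·
    (5,7)@(11, 15): e=[8,-22,44] → ·
    (7,9)@(15, 19): e=[0,-30,60] → ·  [on edge]
  covered (5 px):
    · · · · · · · · ·
    · · · · · · · · ·
    · · · · · · · · ·
    · · · · · · · · ·
    · · · █ · · · · ·
    · · · · █ · · · ·
    · · · · · █ █ · ·
    · · · · · · █ · ·
    · · · · · · · · ·
    · · · · · · · · ·
T1:
  2·area = 14  (B↔C swapped to make it positive)
  edge (16, 6)→(12, 5): d=(-4,-1) inclusive
  edge (12, 5)→(6, 0): d=(-6,-5) inclusive
  edge (6, 0)→(16, 6): d=(10,6) inclusive
    (5,1)@(11, 3): e=[7,7,0] → █  [on edge]
    (6,1)@(13, 3): e=[9,17,-12] → ·
    (5,2)@(11, 5): e=[-1,-5,20] → ·
    (6,2)@(13, 5): e=[1,5,8] → █
    (7,2)@(15, 5): e=[3,15,-4] → ·
    (6,3)@(13, 7): e=[-7,-7,28] → ·
  covered (2 px):
    · · · · · · · · ·
    · · · · · █ · · ·
    · · · · · · █ · ·
    · · · · · · · · ·
    · · · · · · · · ·
    · · · · · · · · ·
    · · · · · · · · ·
    · · · · · · · · ·
    · · · · · · · · ·
    · · · · · · · · ·
T2:
  2·area = 42
  edge (12, 18)→(3, 8): d=(-9,-10) inclusive
  edge (3, 8)→(0, 0): d=(-3,-8) inclusive
  edge (0, 0)→(12, 18): d=(12,18) inclusive
    (1,2)@(3, 5): e=[27,9,6] → █
    (2,2)@(5, 5): e=[47,25,-30] → ·
    (1,3)@(3, 7): e=[9,3,30] → █
    (2,3)@(5, 7): e=[29,19,-6] → ·
    (1,4)@(3, 9): e=[-9,-3,54] → ·
    (2,4)@(5, 9): e=[11,13,18] → █
    (3,4)@(7, 9): e=[31,29,-18] → ·
    (2,5)@(5, 11): e=[-7,7,42] → ·
    (3,5)@(7, 11): e=[13,23,6] → █
    (4,5)@(9, 11): e=[33,39,-30] → ·
    (3,6)@(7, 13): e=[-5,17,30] → ·
  covered (4 px):
    · · · · · · · · ·
    · · · · · · · · ·
    · █ · · · · · · ·
    · █ · · · · · · ·
    · · █ · · · · · ·
    · · · █ · · · · ·
    · · · · · · · · ·
    · · · · · · · · ·
    · · · · · · · · ·
    · · · · · · · · ·
T3:
  2·area = 39  (B↔C swapped to make it positive)
  edge (12, 8)→(15, 5): d=(3,-3) inclusive
  edge (15, 5)→(13, 20): d=(-2,15) inclusive
  edge (13, 20)→(12, 8): d=(-1,-12) inclusive
    (8,1)@(17, 3): e=[0,-26,65] → ·  [on edge]
    (7,2)@(15, 5): e=[0,0,39] → █  [on edge]
    (8,2)@(17, 5): e=[6,-30,63] → ·
    (6,3)@(13, 7): e=[0,26,13] → █  [on edge]
    (7,3)@(15, 7): e=[6,-4,37] → ·
    (5,4)@(11, 9): e=[0,52,-13] → ·  [on edge]
    (6,4)@(13, 9): e=[6,22,11] → █
    (7,4)@(15, 9): e=[12,-8,35] → ·
    (4,5)@(9, 11): e=[0,78,-39] → ·  [on edge]
    (6,5)@(13, 11): e=[12,18,9] → █
    (7,5)@(15, 11): e=[18,-12,33] → ·
    (3,6)@(7, 13): e=[0,104,-65] → ·  [on edge]
    (2,7)@(5, 15): e=[0,130,-91] → ·  [on edge]
    (1,8)@(3, 17): e=[0,156,-117] → ·  [on edge]
    (0,9)@(1, 19): e=[0,182,-143] → ·  [on edge]
  covered (8 px):
    · · · · · · · · ·
    · · · · · · · · ·
    · · · · · · · █ ·
    · · · · · · █ · ·
    · · · · · · █ · ·
    · · · · · · █ · ·
    · · · · · · █ · ·
    · · · · · · █ · ·
    · · · · · · █ · ·
    · · · · · · █ · ·
T4:
  2·area = 68
  edge (8, 4)→(18, 0): d=(10,-4) inclusive
  edge (18, 0)→(10, 10): d=(-8,10) inclusive
  edge (10, 10)→(8, 4): d=(-2,-6) inclusive
    (3,0)@(7, 1): e=[-34,102,0] → ·  [on edge]
    (8,0)@(17, 1): e=[6,2,60] → █
    (5,1)@(11, 3): e=[2,46,20] → █
    (6,1)@(13, 3): e=[10,26,32] → █
    (7,1)@(15, 3): e=[18,6,44] → █
    (8,1)@(17, 3): e=[26,-14,56] → ·
    (4,2)@(9, 5): e=[14,50,4] → █
    (7,2)@(15, 5): e=[38,-10,40] → ·
    (4,3)@(9, 7): e=[34,34,0] → █  [on edge]
    (6,3)@(13, 7): e=[50,-6,24] → ·
    (4,4)@(9, 9): e=[54,18,-4] → ·
    (5,4)@(11, 9): e=[62,-2,8] → ·
    (5,6)@(11, 13): e=[102,-34,0] → ·  [on edge]
    (6,9)@(13, 19): e=[170,-102,0] → ·  [on edge]
  covered (9 px):
    · · · · · · · · █
    · · · · · █ █ █ ·
    · · · · █ █ █ · ·
    · · · · █ █ · · ·
    · · · · · · · · ·
    · · · · · · · · ·
    · · · · · · · · ·
    · · · · · · · · ·
    · · · · · · · · ·
    · · · · · · · · ·

Answer: 28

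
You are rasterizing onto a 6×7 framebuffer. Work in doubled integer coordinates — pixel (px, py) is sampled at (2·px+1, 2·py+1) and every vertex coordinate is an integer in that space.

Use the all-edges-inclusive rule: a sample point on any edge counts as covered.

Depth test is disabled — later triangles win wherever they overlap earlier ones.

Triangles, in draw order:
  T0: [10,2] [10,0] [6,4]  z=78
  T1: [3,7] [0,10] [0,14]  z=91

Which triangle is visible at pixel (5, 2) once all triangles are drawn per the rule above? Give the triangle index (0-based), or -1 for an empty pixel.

T0:
  2·area = 8  (B↔C swapped to make it positive)
  edge (10, 2)→(6, 4): d=(-4,2) inclusive
  edge (6, 4)→(10, 0): d=(4,-4) inclusive
  edge (10, 0)→(10, 2): d=(0,2) inclusive
    (4,0)@(9, 1): e=[6,0,2] → X  [on edge]
    (5,0)@(11, 1): e=[2,8,-2] → .
    (3,1)@(7, 3): e=[2,0,6] → X  [on edge]
    (4,1)@(9, 3): e=[-2,8,2] → .
    (2,2)@(5, 5): e=[-2,0,10] → .  [on edge]
    (3,2)@(7, 5): e=[-6,8,6] → .
    (1,3)@(3, 7): e=[-6,0,14] → .  [on edge]
    (0,4)@(1, 9): e=[-10,0,18] → .  [on edge]
  covered (2 px):
    . . . . X .
    . . . X . .
    . . . . . .
    . . . . . .
    . . . . . .
    . . . . . .
    . . . . . .
T1:
  2·area = 12  (B↔C swapped to make it positive)
  edge (3, 7)→(0, 14): d=(-3,7) inclusive
  edge (0, 14)→(0, 10): d=(0,-4) inclusive
  edge (0, 10)→(3, 7): d=(3,-3) inclusive
    (4,0)@(9, 1): e=[-24,36,0] → .  [on edge]
    (3,1)@(7, 3): e=[-16,28,0] → .  [on edge]
    (2,2)@(5, 5): e=[-8,20,0] → .  [on edge]
    (1,3)@(3, 7): e=[0,12,0] → X  [on edge]
    (2,3)@(5, 7): e=[-14,20,6] → .
    (0,4)@(1, 9): e=[8,4,0] → X  [on edge]
    (1,4)@(3, 9): e=[-6,12,6] → .
    (0,5)@(1, 11): e=[2,4,6] → X
    (1,5)@(3, 11): e=[-12,12,12] → .
    (0,6)@(1, 13): e=[-4,4,12] → .
  covered (3 px):
    . . . . . .
    . . . . . .
    . . . . . .
    . X . . . .
    X . . . . .
    X . . . . .
    . . . . . .

Z-buffer (winner per pixel, '.' = empty):
  . . . . 0 .
  . . . 0 . .
  . . . . . .
  . 1 . . . .
  1 . . . . .
  1 . . . . .
  . . . . . .

Final: -1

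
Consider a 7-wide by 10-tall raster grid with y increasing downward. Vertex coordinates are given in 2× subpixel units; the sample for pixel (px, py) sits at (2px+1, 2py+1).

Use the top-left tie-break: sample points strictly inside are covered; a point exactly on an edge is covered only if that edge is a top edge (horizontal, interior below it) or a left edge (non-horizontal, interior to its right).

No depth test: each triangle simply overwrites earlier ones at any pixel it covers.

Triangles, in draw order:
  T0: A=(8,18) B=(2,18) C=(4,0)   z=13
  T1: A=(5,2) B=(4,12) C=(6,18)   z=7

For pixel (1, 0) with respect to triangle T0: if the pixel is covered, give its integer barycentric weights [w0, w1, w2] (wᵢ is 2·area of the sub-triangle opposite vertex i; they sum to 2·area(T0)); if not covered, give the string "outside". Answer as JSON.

T0:
  2·area = 108
  edge (8, 18)→(2, 18): d=(-6,0) right/bottom  bias=-1
  edge (2, 18)→(4, 0): d=(2,-18) top-left  bias=+0
  edge (4, 0)→(8, 18): d=(4,18) right/bottom  bias=-1
    (2,2)@(5, 5): e=[78,28,2] → █
    (3,2)@(7, 5): e=[78,64,-34] → ·
    (2,3)@(5, 7): e=[66,32,10] → █
    (3,3)@(7, 7): e=[66,68,-26] → ·
    (1,4)@(3, 9): e=[54,0,54] → █  [on edge]
    (3,4)@(7, 9): e=[54,72,-18] → ·
    (1,5)@(3, 11): e=[42,4,62] → █
    (3,5)@(7, 11): e=[42,76,-10] → ·
    (1,6)@(3, 13): e=[30,8,70] → █
    (3,6)@(7, 13): e=[30,80,-2] → ·
    (1,7)@(3, 15): e=[18,12,78] → █
    (3,7)@(7, 15): e=[18,84,6] → █
  covered (14 px):
    · · · · · · ·
    · · · · · · ·
    · · █ · · · ·
    · · █ · · · ·
    · █ █ · · · ·
    · █ █ · · · ·
    · █ █ · · · ·
    · █ █ █ · · ·
    · █ █ █ · · ·
    · · · · · · ·
T1:
  2·area = 26  (B↔C swapped to make it positive)
  edge (5, 2)→(6, 18): d=(1,16) right/bottom  bias=-1
  edge (6, 18)→(4, 12): d=(-2,-6) top-left  bias=+0
  edge (4, 12)→(5, 2): d=(1,-10) top-left  bias=+0
    (0,1)@(1, 3): e=[65,0,-39] → ·  [on edge]
    (2,1)@(5, 3): e=[1,24,1] → █
    (3,1)@(7, 3): e=[-31,36,21] → ·
    (2,2)@(5, 5): e=[3,20,3] → █
    (3,2)@(7, 5): e=[-29,32,23] → ·
    (2,3)@(5, 7): e=[5,16,5] → █
    (3,3)@(7, 7): e=[-27,28,25] → ·
    (1,4)@(3, 9): e=[39,0,-13] → ·  [on edge]
    (2,4)@(5, 9): e=[7,12,7] → █
    (3,4)@(7, 9): e=[-25,24,27] → ·
    (2,5)@(5, 11): e=[9,8,9] → █
    (3,5)@(7, 11): e=[-23,20,29] → ·
    (2,7)@(5, 15): e=[13,0,13] → █  [on edge]
  covered (7 px):
    · · · · · · ·
    · · █ · · · ·
    · · █ · · · ·
    · · █ · · · ·
    · · █ · · · ·
    · · █ · · · ·
    · · █ · · · ·
    · · █ · · · ·
    · · · · · · ·
    · · · · · · ·

Final: "outside"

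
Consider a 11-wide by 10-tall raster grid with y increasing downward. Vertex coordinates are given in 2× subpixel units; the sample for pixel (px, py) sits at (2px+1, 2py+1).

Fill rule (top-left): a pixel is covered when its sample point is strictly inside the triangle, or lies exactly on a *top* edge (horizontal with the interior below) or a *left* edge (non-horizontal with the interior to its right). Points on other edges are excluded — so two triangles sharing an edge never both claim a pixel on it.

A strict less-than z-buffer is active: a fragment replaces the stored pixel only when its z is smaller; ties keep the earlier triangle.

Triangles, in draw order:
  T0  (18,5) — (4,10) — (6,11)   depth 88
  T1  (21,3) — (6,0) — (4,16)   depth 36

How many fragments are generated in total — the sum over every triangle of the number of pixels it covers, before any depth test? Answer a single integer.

T0:
  2·area = 24  (B↔C swapped to make it positive)
  edge (18, 5)→(6, 11): d=(-12,6) right/bottom  bias=-1
  edge (6, 11)→(4, 10): d=(-2,-1) top-left  bias=+0
  edge (4, 10)→(18, 5): d=(14,-5) top-left  bias=+0
    (6,3)@(13, 7): e=[6,15,3] → X
    (7,3)@(15, 7): e=[-6,17,13] → .
    (3,4)@(7, 9): e=[18,5,1] → X
    (4,4)@(9, 9): e=[6,7,11] → X
    (5,4)@(11, 9): e=[-6,9,21] → .
    (6,4)@(13, 9): e=[-18,11,31] → .
    (3,5)@(7, 11): e=[-6,1,29] → .
    (4,5)@(9, 11): e=[-18,3,39] → .
  covered (3 px):
    . . . . . . . . . . .
    . . . . . . . . . . .
    . . . . . . . . . . .
    . . . . . . X . . . .
    . . . X X . . . . . .
    . . . . . . . . . . .
    . . . . . . . . . . .
    . . . . . . . . . . .
    . . . . . . . . . . .
    . . . . . . . . . . .
T1:
  2·area = 246  (B↔C swapped to make it positive)
  edge (21, 3)→(4, 16): d=(-17,13) right/bottom  bias=-1
  edge (4, 16)→(6, 0): d=(2,-16) top-left  bias=+0
  edge (6, 0)→(21, 3): d=(15,3) right/bottom  bias=-1
    (3,0)@(7, 1): e=[216,18,12] → X
    (4,0)@(9, 1): e=[190,50,6] → X
    (5,0)@(11, 1): e=[164,82,0] → .  [on edge]
    (3,1)@(7, 3): e=[182,22,42] → X
    (5,1)@(11, 3): e=[130,86,30] → X
    (6,1)@(13, 3): e=[104,118,24] → X
    (7,1)@(15, 3): e=[78,150,18] → X
    (8,1)@(17, 3): e=[52,182,12] → X
    (9,1)@(19, 3): e=[26,214,6] → X
    (10,1)@(21, 3): e=[0,246,0] → .  [on edge]
    (3,2)@(7, 5): e=[148,26,72] → X
    (9,2)@(19, 5): e=[-8,218,36] → .
  covered (31 px):
    . . . X X . . . . . .
    . . . X X X X X X X .
    . . . X X X X X X . .
    . . . X X X X X . . .
    . . X X X X X . . . .
    . . X X X . . . . . .
    . . X X . . . . . . .
    . . X . . . . . . . .
    . . . . . . . . . . .
    . . . . . . . . . . .

Final: 34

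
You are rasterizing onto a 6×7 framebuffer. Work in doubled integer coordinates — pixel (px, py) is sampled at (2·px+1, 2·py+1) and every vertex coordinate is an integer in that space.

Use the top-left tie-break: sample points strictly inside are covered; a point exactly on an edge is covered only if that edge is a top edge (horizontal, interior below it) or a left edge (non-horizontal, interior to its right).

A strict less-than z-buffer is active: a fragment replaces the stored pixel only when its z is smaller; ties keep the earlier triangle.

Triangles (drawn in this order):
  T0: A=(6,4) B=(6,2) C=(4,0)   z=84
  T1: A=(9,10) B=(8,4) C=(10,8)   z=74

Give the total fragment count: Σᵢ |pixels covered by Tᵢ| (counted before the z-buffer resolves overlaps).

T0:
  2·area = 4  (B↔C swapped to make it positive)
  edge (6, 4)→(4, 0): d=(-2,-4) top-left  bias=+0
  edge (4, 0)→(6, 2): d=(2,2) right/bottom  bias=-1
  edge (6, 2)→(6, 4): d=(0,2) right/bottom  bias=-1
    (2,0)@(5, 1): e=[2,0,2] → ·  [on edge]
    (3,1)@(7, 3): e=[6,0,-2] → ·  [on edge]
    (4,2)@(9, 5): e=[10,0,-6] → ·  [on edge]
    (5,3)@(11, 7): e=[14,0,-10] → ·  [on edge]
  covered (0 px):
    · · · · · ·
    · · · · · ·
    · · · · · ·
    · · · · · ·
    · · · · · ·
    · · · · · ·
    · · · · · ·
T1:
  2·area = 8
  edge (9, 10)→(8, 4): d=(-1,-6) top-left  bias=+0
  edge (8, 4)→(10, 8): d=(2,4) right/bottom  bias=-1
  edge (10, 8)→(9, 10): d=(-1,2) right/bottom  bias=-1
    (4,3)@(9, 7): e=[3,2,3] → #
    (5,3)@(11, 7): e=[15,-6,-1] → ·
    (4,4)@(9, 9): e=[1,6,1] → #
    (5,4)@(11, 9): e=[13,-2,-3] → ·
    (4,5)@(9, 11): e=[-1,10,-1] → ·
  covered (2 px):
    · · · · · ·
    · · · · · ·
    · · · · · ·
    · · · · # ·
    · · · · # ·
    · · · · · ·
    · · · · · ·

Result: 2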